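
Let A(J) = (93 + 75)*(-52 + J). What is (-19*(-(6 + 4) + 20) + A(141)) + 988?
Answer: 15750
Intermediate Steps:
A(J) = -8736 + 168*J (A(J) = 168*(-52 + J) = -8736 + 168*J)
(-19*(-(6 + 4) + 20) + A(141)) + 988 = (-19*(-(6 + 4) + 20) + (-8736 + 168*141)) + 988 = (-19*(-1*10 + 20) + (-8736 + 23688)) + 988 = (-19*(-10 + 20) + 14952) + 988 = (-19*10 + 14952) + 988 = (-190 + 14952) + 988 = 14762 + 988 = 15750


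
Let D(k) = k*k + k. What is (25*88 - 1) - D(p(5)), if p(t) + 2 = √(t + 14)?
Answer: 2178 + 3*√19 ≈ 2191.1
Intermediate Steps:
p(t) = -2 + √(14 + t) (p(t) = -2 + √(t + 14) = -2 + √(14 + t))
D(k) = k + k² (D(k) = k² + k = k + k²)
(25*88 - 1) - D(p(5)) = (25*88 - 1) - (-2 + √(14 + 5))*(1 + (-2 + √(14 + 5))) = (2200 - 1) - (-2 + √19)*(1 + (-2 + √19)) = 2199 - (-2 + √19)*(-1 + √19) = 2199 - (-1 + √19)*(-2 + √19)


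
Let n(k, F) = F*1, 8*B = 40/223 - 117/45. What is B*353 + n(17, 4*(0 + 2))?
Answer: -881387/8920 ≈ -98.810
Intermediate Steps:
B = -2699/8920 (B = (40/223 - 117/45)/8 = (40*(1/223) - 117*1/45)/8 = (40/223 - 13/5)/8 = (1/8)*(-2699/1115) = -2699/8920 ≈ -0.30258)
n(k, F) = F
B*353 + n(17, 4*(0 + 2)) = -2699/8920*353 + 4*(0 + 2) = -952747/8920 + 4*2 = -952747/8920 + 8 = -881387/8920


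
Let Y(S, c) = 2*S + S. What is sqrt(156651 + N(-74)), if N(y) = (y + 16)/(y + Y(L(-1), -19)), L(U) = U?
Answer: sqrt(928788245)/77 ≈ 395.79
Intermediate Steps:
Y(S, c) = 3*S
N(y) = (16 + y)/(-3 + y) (N(y) = (y + 16)/(y + 3*(-1)) = (16 + y)/(y - 3) = (16 + y)/(-3 + y))
sqrt(156651 + N(-74)) = sqrt(156651 + (16 - 74)/(-3 - 74)) = sqrt(156651 - 58/(-77)) = sqrt(156651 - 1/77*(-58)) = sqrt(156651 + 58/77) = sqrt(12062185/77) = sqrt(928788245)/77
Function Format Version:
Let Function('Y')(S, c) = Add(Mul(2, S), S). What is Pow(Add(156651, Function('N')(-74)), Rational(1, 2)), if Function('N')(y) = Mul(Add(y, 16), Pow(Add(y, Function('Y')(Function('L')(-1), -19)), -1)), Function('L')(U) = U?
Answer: Mul(Rational(1, 77), Pow(928788245, Rational(1, 2))) ≈ 395.79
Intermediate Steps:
Function('Y')(S, c) = Mul(3, S)
Function('N')(y) = Mul(Pow(Add(-3, y), -1), Add(16, y)) (Function('N')(y) = Mul(Add(y, 16), Pow(Add(y, Mul(3, -1)), -1)) = Mul(Add(16, y), Pow(Add(y, -3), -1)) = Mul(Add(16, y), Pow(Add(-3, y), -1)) = Mul(Pow(Add(-3, y), -1), Add(16, y)))
Pow(Add(156651, Function('N')(-74)), Rational(1, 2)) = Pow(Add(156651, Mul(Pow(Add(-3, -74), -1), Add(16, -74))), Rational(1, 2)) = Pow(Add(156651, Mul(Pow(-77, -1), -58)), Rational(1, 2)) = Pow(Add(156651, Mul(Rational(-1, 77), -58)), Rational(1, 2)) = Pow(Add(156651, Rational(58, 77)), Rational(1, 2)) = Pow(Rational(12062185, 77), Rational(1, 2)) = Mul(Rational(1, 77), Pow(928788245, Rational(1, 2)))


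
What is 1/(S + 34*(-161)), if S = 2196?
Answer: -1/3278 ≈ -0.00030506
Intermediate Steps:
1/(S + 34*(-161)) = 1/(2196 + 34*(-161)) = 1/(2196 - 5474) = 1/(-3278) = -1/3278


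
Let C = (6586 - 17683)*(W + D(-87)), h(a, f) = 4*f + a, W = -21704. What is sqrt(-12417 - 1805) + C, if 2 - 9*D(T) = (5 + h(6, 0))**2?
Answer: 240996015 + I*sqrt(14222) ≈ 2.41e+8 + 119.26*I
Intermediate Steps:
h(a, f) = a + 4*f
D(T) = -119/9 (D(T) = 2/9 - (5 + (6 + 4*0))**2/9 = 2/9 - (5 + (6 + 0))**2/9 = 2/9 - (5 + 6)**2/9 = 2/9 - 1/9*11**2 = 2/9 - 1/9*121 = 2/9 - 121/9 = -119/9)
C = 240996015 (C = (6586 - 17683)*(-21704 - 119/9) = -11097*(-195455/9) = 240996015)
sqrt(-12417 - 1805) + C = sqrt(-12417 - 1805) + 240996015 = sqrt(-14222) + 240996015 = I*sqrt(14222) + 240996015 = 240996015 + I*sqrt(14222)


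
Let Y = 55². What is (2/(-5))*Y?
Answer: -1210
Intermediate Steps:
Y = 3025
(2/(-5))*Y = (2/(-5))*3025 = (2*(-⅕))*3025 = -⅖*3025 = -1210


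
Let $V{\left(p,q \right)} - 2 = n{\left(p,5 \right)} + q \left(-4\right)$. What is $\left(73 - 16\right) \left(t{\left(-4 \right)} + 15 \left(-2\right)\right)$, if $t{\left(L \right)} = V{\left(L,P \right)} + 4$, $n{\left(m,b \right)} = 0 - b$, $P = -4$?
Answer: $-741$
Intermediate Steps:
$n{\left(m,b \right)} = - b$
$V{\left(p,q \right)} = -3 - 4 q$ ($V{\left(p,q \right)} = 2 + \left(\left(-1\right) 5 + q \left(-4\right)\right) = 2 - \left(5 + 4 q\right) = -3 - 4 q$)
$t{\left(L \right)} = 17$ ($t{\left(L \right)} = \left(-3 - -16\right) + 4 = \left(-3 + 16\right) + 4 = 13 + 4 = 17$)
$\left(73 - 16\right) \left(t{\left(-4 \right)} + 15 \left(-2\right)\right) = \left(73 - 16\right) \left(17 + 15 \left(-2\right)\right) = 57 \left(17 - 30\right) = 57 \left(-13\right) = -741$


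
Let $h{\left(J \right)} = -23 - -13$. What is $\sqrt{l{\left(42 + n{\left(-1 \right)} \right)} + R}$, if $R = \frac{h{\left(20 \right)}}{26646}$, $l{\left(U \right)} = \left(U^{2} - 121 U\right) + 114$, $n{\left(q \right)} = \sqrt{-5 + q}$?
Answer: $\frac{\sqrt{-569782542705 - 6567586173 i \sqrt{6}}}{13323} \approx 0.79974 - 56.663 i$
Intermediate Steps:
$h{\left(J \right)} = -10$ ($h{\left(J \right)} = -23 + 13 = -10$)
$l{\left(U \right)} = 114 + U^{2} - 121 U$
$R = - \frac{5}{13323}$ ($R = - \frac{10}{26646} = \left(-10\right) \frac{1}{26646} = - \frac{5}{13323} \approx -0.00037529$)
$\sqrt{l{\left(42 + n{\left(-1 \right)} \right)} + R} = \sqrt{\left(114 + \left(42 + \sqrt{-5 - 1}\right)^{2} - 121 \left(42 + \sqrt{-5 - 1}\right)\right) - \frac{5}{13323}} = \sqrt{\left(114 + \left(42 + \sqrt{-6}\right)^{2} - 121 \left(42 + \sqrt{-6}\right)\right) - \frac{5}{13323}} = \sqrt{\left(114 + \left(42 + i \sqrt{6}\right)^{2} - 121 \left(42 + i \sqrt{6}\right)\right) - \frac{5}{13323}} = \sqrt{\left(114 + \left(42 + i \sqrt{6}\right)^{2} - \left(5082 + 121 i \sqrt{6}\right)\right) - \frac{5}{13323}} = \sqrt{\left(-4968 + \left(42 + i \sqrt{6}\right)^{2} - 121 i \sqrt{6}\right) - \frac{5}{13323}} = \sqrt{- \frac{66188669}{13323} + \left(42 + i \sqrt{6}\right)^{2} - 121 i \sqrt{6}}$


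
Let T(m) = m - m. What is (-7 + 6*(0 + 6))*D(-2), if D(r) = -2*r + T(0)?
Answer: 116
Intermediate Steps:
T(m) = 0
D(r) = -2*r (D(r) = -2*r + 0 = -2*r)
(-7 + 6*(0 + 6))*D(-2) = (-7 + 6*(0 + 6))*(-2*(-2)) = (-7 + 6*6)*4 = (-7 + 36)*4 = 29*4 = 116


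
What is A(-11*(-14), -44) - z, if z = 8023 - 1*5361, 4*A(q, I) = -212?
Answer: -2715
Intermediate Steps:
A(q, I) = -53 (A(q, I) = (1/4)*(-212) = -53)
z = 2662 (z = 8023 - 5361 = 2662)
A(-11*(-14), -44) - z = -53 - 1*2662 = -53 - 2662 = -2715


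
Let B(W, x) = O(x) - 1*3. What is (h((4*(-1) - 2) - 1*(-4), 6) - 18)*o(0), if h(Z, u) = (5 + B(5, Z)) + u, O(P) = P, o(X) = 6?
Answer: -72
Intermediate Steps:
B(W, x) = -3 + x (B(W, x) = x - 1*3 = x - 3 = -3 + x)
h(Z, u) = 2 + Z + u (h(Z, u) = (5 + (-3 + Z)) + u = (2 + Z) + u = 2 + Z + u)
(h((4*(-1) - 2) - 1*(-4), 6) - 18)*o(0) = ((2 + ((4*(-1) - 2) - 1*(-4)) + 6) - 18)*6 = ((2 + ((-4 - 2) + 4) + 6) - 18)*6 = ((2 + (-6 + 4) + 6) - 18)*6 = ((2 - 2 + 6) - 18)*6 = (6 - 18)*6 = -12*6 = -72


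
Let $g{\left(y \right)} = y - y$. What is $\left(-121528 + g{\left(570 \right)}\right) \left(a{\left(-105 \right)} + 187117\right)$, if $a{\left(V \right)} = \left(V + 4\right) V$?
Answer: $-24028759216$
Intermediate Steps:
$g{\left(y \right)} = 0$
$a{\left(V \right)} = V \left(4 + V\right)$ ($a{\left(V \right)} = \left(4 + V\right) V = V \left(4 + V\right)$)
$\left(-121528 + g{\left(570 \right)}\right) \left(a{\left(-105 \right)} + 187117\right) = \left(-121528 + 0\right) \left(- 105 \left(4 - 105\right) + 187117\right) = - 121528 \left(\left(-105\right) \left(-101\right) + 187117\right) = - 121528 \left(10605 + 187117\right) = \left(-121528\right) 197722 = -24028759216$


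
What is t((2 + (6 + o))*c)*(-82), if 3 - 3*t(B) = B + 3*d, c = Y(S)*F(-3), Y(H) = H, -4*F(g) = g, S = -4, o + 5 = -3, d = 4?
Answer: 246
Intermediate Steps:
o = -8 (o = -5 - 3 = -8)
F(g) = -g/4
c = -3 (c = -(-1)*(-3) = -4*¾ = -3)
t(B) = -3 - B/3 (t(B) = 1 - (B + 3*4)/3 = 1 - (B + 12)/3 = 1 - (12 + B)/3 = 1 + (-4 - B/3) = -3 - B/3)
t((2 + (6 + o))*c)*(-82) = (-3 - (2 + (6 - 8))*(-3)/3)*(-82) = (-3 - (2 - 2)*(-3)/3)*(-82) = (-3 - 0*(-3))*(-82) = (-3 - ⅓*0)*(-82) = (-3 + 0)*(-82) = -3*(-82) = 246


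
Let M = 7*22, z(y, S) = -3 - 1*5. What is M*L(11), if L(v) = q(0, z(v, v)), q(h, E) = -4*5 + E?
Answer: -4312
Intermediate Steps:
z(y, S) = -8 (z(y, S) = -3 - 5 = -8)
q(h, E) = -20 + E
L(v) = -28 (L(v) = -20 - 8 = -28)
M = 154
M*L(11) = 154*(-28) = -4312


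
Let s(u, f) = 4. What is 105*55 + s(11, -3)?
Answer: 5779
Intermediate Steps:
105*55 + s(11, -3) = 105*55 + 4 = 5775 + 4 = 5779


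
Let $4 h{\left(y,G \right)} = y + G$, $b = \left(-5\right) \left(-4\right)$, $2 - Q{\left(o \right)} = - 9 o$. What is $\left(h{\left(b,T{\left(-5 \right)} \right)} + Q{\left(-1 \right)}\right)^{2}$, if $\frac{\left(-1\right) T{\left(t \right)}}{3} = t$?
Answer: $\frac{49}{16} \approx 3.0625$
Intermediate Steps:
$T{\left(t \right)} = - 3 t$
$Q{\left(o \right)} = 2 + 9 o$ ($Q{\left(o \right)} = 2 - - 9 o = 2 + 9 o$)
$b = 20$
$h{\left(y,G \right)} = \frac{G}{4} + \frac{y}{4}$ ($h{\left(y,G \right)} = \frac{y + G}{4} = \frac{G + y}{4} = \frac{G}{4} + \frac{y}{4}$)
$\left(h{\left(b,T{\left(-5 \right)} \right)} + Q{\left(-1 \right)}\right)^{2} = \left(\left(\frac{\left(-3\right) \left(-5\right)}{4} + \frac{1}{4} \cdot 20\right) + \left(2 + 9 \left(-1\right)\right)\right)^{2} = \left(\left(\frac{1}{4} \cdot 15 + 5\right) + \left(2 - 9\right)\right)^{2} = \left(\left(\frac{15}{4} + 5\right) - 7\right)^{2} = \left(\frac{35}{4} - 7\right)^{2} = \left(\frac{7}{4}\right)^{2} = \frac{49}{16}$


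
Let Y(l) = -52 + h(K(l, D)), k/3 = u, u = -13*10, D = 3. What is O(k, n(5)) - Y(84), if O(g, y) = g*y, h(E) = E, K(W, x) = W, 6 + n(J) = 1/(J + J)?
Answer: 2269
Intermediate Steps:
n(J) = -6 + 1/(2*J) (n(J) = -6 + 1/(J + J) = -6 + 1/(2*J))
u = -130
k = -390 (k = 3*(-130) = -390)
Y(l) = -52 + l
O(k, n(5)) - Y(84) = -390*(-6 + (1/2)/5) - (-52 + 84) = -390*(-6 + (1/2)*(1/5)) - 1*32 = -390*(-6 + 1/10) - 32 = -390*(-59/10) - 32 = 2301 - 32 = 2269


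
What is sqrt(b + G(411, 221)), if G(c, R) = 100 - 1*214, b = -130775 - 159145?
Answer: 3*I*sqrt(32226) ≈ 538.55*I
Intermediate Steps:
b = -289920
G(c, R) = -114 (G(c, R) = 100 - 214 = -114)
sqrt(b + G(411, 221)) = sqrt(-289920 - 114) = sqrt(-290034) = 3*I*sqrt(32226)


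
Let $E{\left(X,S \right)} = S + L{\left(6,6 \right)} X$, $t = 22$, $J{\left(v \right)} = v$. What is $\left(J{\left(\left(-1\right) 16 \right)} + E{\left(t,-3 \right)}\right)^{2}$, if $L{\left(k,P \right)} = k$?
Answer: $12769$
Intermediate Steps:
$E{\left(X,S \right)} = S + 6 X$
$\left(J{\left(\left(-1\right) 16 \right)} + E{\left(t,-3 \right)}\right)^{2} = \left(\left(-1\right) 16 + \left(-3 + 6 \cdot 22\right)\right)^{2} = \left(-16 + \left(-3 + 132\right)\right)^{2} = \left(-16 + 129\right)^{2} = 113^{2} = 12769$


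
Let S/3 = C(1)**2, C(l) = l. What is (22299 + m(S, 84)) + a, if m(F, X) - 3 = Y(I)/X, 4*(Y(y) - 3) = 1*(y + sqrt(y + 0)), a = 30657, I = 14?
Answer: 8897125/168 + sqrt(14)/336 ≈ 52959.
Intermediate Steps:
S = 3 (S = 3*1**2 = 3*1 = 3)
Y(y) = 3 + y/4 + sqrt(y)/4 (Y(y) = 3 + (1*(y + sqrt(y + 0)))/4 = 3 + (1*(y + sqrt(y)))/4 = 3 + (y + sqrt(y))/4 = 3 + (y/4 + sqrt(y)/4) = 3 + y/4 + sqrt(y)/4)
m(F, X) = 3 + (13/2 + sqrt(14)/4)/X (m(F, X) = 3 + (3 + (1/4)*14 + sqrt(14)/4)/X = 3 + (3 + 7/2 + sqrt(14)/4)/X = 3 + (13/2 + sqrt(14)/4)/X)
(22299 + m(S, 84)) + a = (22299 + (1/4)*(26 + sqrt(14) + 12*84)/84) + 30657 = (22299 + (1/4)*(1/84)*(26 + sqrt(14) + 1008)) + 30657 = (22299 + (1/4)*(1/84)*(1034 + sqrt(14))) + 30657 = (22299 + (517/168 + sqrt(14)/336)) + 30657 = (3746749/168 + sqrt(14)/336) + 30657 = 8897125/168 + sqrt(14)/336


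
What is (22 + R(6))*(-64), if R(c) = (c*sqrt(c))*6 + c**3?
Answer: -15232 - 2304*sqrt(6) ≈ -20876.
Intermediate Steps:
R(c) = c**3 + 6*c**(3/2) (R(c) = c**(3/2)*6 + c**3 = 6*c**(3/2) + c**3 = c**3 + 6*c**(3/2))
(22 + R(6))*(-64) = (22 + (6**3 + 6*6**(3/2)))*(-64) = (22 + (216 + 6*(6*sqrt(6))))*(-64) = (22 + (216 + 36*sqrt(6)))*(-64) = (238 + 36*sqrt(6))*(-64) = -15232 - 2304*sqrt(6)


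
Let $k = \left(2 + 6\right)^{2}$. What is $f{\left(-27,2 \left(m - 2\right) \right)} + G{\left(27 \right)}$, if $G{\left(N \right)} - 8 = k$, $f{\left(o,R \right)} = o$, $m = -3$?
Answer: $45$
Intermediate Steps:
$k = 64$ ($k = 8^{2} = 64$)
$G{\left(N \right)} = 72$ ($G{\left(N \right)} = 8 + 64 = 72$)
$f{\left(-27,2 \left(m - 2\right) \right)} + G{\left(27 \right)} = -27 + 72 = 45$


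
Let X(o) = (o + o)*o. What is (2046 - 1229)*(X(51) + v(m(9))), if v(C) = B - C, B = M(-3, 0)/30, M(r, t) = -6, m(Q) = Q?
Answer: 21212588/5 ≈ 4.2425e+6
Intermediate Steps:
X(o) = 2*o**2 (X(o) = (2*o)*o = 2*o**2)
B = -1/5 (B = -6/30 = -6*1/30 = -1/5 ≈ -0.20000)
v(C) = -1/5 - C
(2046 - 1229)*(X(51) + v(m(9))) = (2046 - 1229)*(2*51**2 + (-1/5 - 1*9)) = 817*(2*2601 + (-1/5 - 9)) = 817*(5202 - 46/5) = 817*(25964/5) = 21212588/5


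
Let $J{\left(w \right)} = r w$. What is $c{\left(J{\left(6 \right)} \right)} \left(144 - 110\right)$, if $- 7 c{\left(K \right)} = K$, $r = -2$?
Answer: $\frac{408}{7} \approx 58.286$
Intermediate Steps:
$J{\left(w \right)} = - 2 w$
$c{\left(K \right)} = - \frac{K}{7}$
$c{\left(J{\left(6 \right)} \right)} \left(144 - 110\right) = - \frac{\left(-2\right) 6}{7} \left(144 - 110\right) = \left(- \frac{1}{7}\right) \left(-12\right) 34 = \frac{12}{7} \cdot 34 = \frac{408}{7}$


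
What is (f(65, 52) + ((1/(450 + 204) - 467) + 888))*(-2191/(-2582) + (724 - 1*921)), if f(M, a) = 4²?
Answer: -48248872979/562876 ≈ -85719.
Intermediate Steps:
f(M, a) = 16
(f(65, 52) + ((1/(450 + 204) - 467) + 888))*(-2191/(-2582) + (724 - 1*921)) = (16 + ((1/(450 + 204) - 467) + 888))*(-2191/(-2582) + (724 - 1*921)) = (16 + ((1/654 - 467) + 888))*(-2191*(-1/2582) + (724 - 921)) = (16 + ((1/654 - 467) + 888))*(2191/2582 - 197) = (16 + (-305417/654 + 888))*(-506463/2582) = (16 + 275335/654)*(-506463/2582) = (285799/654)*(-506463/2582) = -48248872979/562876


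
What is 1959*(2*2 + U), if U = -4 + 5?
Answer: 9795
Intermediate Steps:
U = 1
1959*(2*2 + U) = 1959*(2*2 + 1) = 1959*(4 + 1) = 1959*5 = 9795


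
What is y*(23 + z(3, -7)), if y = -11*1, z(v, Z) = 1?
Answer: -264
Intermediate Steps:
y = -11
y*(23 + z(3, -7)) = -11*(23 + 1) = -11*24 = -264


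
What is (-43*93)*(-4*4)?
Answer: 63984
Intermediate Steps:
(-43*93)*(-4*4) = -3999*(-16) = 63984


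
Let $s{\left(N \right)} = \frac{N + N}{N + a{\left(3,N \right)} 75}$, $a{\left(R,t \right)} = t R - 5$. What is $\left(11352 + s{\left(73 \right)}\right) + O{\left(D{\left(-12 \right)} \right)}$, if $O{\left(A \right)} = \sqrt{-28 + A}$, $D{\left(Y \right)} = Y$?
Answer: $\frac{183028442}{16123} + 2 i \sqrt{10} \approx 11352.0 + 6.3246 i$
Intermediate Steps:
$a{\left(R,t \right)} = -5 + R t$ ($a{\left(R,t \right)} = R t - 5 = -5 + R t$)
$s{\left(N \right)} = \frac{2 N}{-375 + 226 N}$ ($s{\left(N \right)} = \frac{N + N}{N + \left(-5 + 3 N\right) 75} = \frac{2 N}{N + \left(-375 + 225 N\right)} = \frac{2 N}{-375 + 226 N}$)
$\left(11352 + s{\left(73 \right)}\right) + O{\left(D{\left(-12 \right)} \right)} = \left(11352 + 2 \cdot 73 \frac{1}{-375 + 226 \cdot 73}\right) + \sqrt{-28 - 12} = \left(11352 + 2 \cdot 73 \frac{1}{-375 + 16498}\right) + \sqrt{-40} = \left(11352 + 2 \cdot 73 \cdot \frac{1}{16123}\right) + 2 i \sqrt{10} = \left(11352 + \frac{146}{16123}\right) + 2 i \sqrt{10} = \frac{183028442}{16123} + 2 i \sqrt{10}$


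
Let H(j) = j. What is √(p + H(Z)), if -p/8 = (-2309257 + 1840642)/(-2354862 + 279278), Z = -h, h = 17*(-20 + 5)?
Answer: 25*√139128990/18532 ≈ 15.912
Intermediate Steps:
h = -255 (h = 17*(-15) = -255)
Z = 255 (Z = -1*(-255) = 255)
p = -66945/37064 (p = -8*(-2309257 + 1840642)/(-2354862 + 279278) = -(-3748920)/(-2075584) = -(-3748920)*(-1)/2075584 = -8*66945/296512 = -66945/37064 ≈ -1.8062)
√(p + H(Z)) = √(-66945/37064 + 255) = √(9384375/37064) = 25*√139128990/18532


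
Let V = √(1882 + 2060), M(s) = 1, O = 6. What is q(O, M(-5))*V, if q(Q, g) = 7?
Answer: 21*√438 ≈ 439.50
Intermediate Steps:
V = 3*√438 (V = √3942 = 3*√438 ≈ 62.785)
q(O, M(-5))*V = 7*(3*√438) = 21*√438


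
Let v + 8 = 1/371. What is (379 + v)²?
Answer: 18945320164/137641 ≈ 1.3764e+5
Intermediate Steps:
v = -2967/371 (v = -8 + 1/371 = -2967/371 ≈ -7.9973)
(379 + v)² = (379 - 2967/371)² = (137642/371)² = 18945320164/137641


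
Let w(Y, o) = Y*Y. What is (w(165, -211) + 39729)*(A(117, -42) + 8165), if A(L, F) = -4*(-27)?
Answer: 553910442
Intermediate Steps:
w(Y, o) = Y**2
A(L, F) = 108
(w(165, -211) + 39729)*(A(117, -42) + 8165) = (165**2 + 39729)*(108 + 8165) = (27225 + 39729)*8273 = 66954*8273 = 553910442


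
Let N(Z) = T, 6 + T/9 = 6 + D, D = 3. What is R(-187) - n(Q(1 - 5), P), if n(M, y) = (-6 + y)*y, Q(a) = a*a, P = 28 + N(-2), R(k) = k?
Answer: -2882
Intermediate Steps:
T = 27 (T = -54 + 9*(6 + 3) = -54 + 9*9 = -54 + 81 = 27)
N(Z) = 27
P = 55 (P = 28 + 27 = 55)
Q(a) = a²
n(M, y) = y*(-6 + y)
R(-187) - n(Q(1 - 5), P) = -187 - 55*(-6 + 55) = -187 - 55*49 = -187 - 1*2695 = -187 - 2695 = -2882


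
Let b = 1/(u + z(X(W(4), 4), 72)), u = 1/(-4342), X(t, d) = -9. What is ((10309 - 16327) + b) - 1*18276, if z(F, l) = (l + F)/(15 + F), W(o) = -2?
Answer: -553779559/22795 ≈ -24294.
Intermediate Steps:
u = -1/4342 ≈ -0.00023031
z(F, l) = (F + l)/(15 + F)
b = 2171/22795 (b = 1/(-1/4342 + (-9 + 72)/(15 - 9)) = 1/(-1/4342 + 63/6) = 1/(-1/4342 + (⅙)*63) = 1/(-1/4342 + 21/2) = 1/(22795/2171) = 2171/22795 ≈ 0.095240)
((10309 - 16327) + b) - 1*18276 = ((10309 - 16327) + 2171/22795) - 1*18276 = (-6018 + 2171/22795) - 18276 = -137178139/22795 - 18276 = -553779559/22795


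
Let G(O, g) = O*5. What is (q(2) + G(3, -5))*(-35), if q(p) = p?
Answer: -595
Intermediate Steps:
G(O, g) = 5*O
(q(2) + G(3, -5))*(-35) = (2 + 5*3)*(-35) = (2 + 15)*(-35) = 17*(-35) = -595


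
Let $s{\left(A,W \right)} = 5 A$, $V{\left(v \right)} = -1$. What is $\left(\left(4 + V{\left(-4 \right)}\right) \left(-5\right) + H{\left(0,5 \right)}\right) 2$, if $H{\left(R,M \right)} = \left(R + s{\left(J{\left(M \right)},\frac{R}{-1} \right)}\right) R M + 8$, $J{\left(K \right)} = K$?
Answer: $-14$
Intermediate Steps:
$H{\left(R,M \right)} = 8 + M R \left(R + 5 M\right)$ ($H{\left(R,M \right)} = \left(R + 5 M\right) R M + 8 = R \left(R + 5 M\right) M + 8 = M R \left(R + 5 M\right) + 8 = 8 + M R \left(R + 5 M\right)$)
$\left(\left(4 + V{\left(-4 \right)}\right) \left(-5\right) + H{\left(0,5 \right)}\right) 2 = \left(\left(4 - 1\right) \left(-5\right) + \left(8 + 5 \cdot 0^{2} + 5 \cdot 0 \cdot 5^{2}\right)\right) 2 = \left(3 \left(-5\right) + \left(8 + 5 \cdot 0 + 5 \cdot 0 \cdot 25\right)\right) 2 = \left(-15 + \left(8 + 0 + 0\right)\right) 2 = \left(-15 + 8\right) 2 = \left(-7\right) 2 = -14$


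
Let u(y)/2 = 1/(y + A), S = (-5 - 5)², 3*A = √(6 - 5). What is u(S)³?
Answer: 216/27270901 ≈ 7.9205e-6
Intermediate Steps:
A = ⅓ (A = √(6 - 5)/3 = √1/3 = (⅓)*1 = ⅓ ≈ 0.33333)
S = 100 (S = (-10)² = 100)
u(y) = 2/(⅓ + y) (u(y) = 2/(y + ⅓) = 2/(⅓ + y))
u(S)³ = (6/(1 + 3*100))³ = (6/(1 + 300))³ = (6/301)³ = 216/27270901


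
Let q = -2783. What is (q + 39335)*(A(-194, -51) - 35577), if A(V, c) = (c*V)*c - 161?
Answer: -19750215264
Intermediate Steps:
A(V, c) = -161 + V*c² (A(V, c) = (V*c)*c - 161 = V*c² - 161 = -161 + V*c²)
(q + 39335)*(A(-194, -51) - 35577) = (-2783 + 39335)*((-161 - 194*(-51)²) - 35577) = 36552*((-161 - 194*2601) - 35577) = 36552*((-161 - 504594) - 35577) = 36552*(-504755 - 35577) = 36552*(-540332) = -19750215264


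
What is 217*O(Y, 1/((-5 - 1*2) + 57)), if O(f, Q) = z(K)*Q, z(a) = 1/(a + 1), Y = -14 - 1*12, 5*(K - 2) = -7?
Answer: 217/80 ≈ 2.7125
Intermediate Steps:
K = 3/5 (K = 2 + (1/5)*(-7) = 2 - 7/5 = 3/5 ≈ 0.60000)
Y = -26 (Y = -14 - 12 = -26)
z(a) = 1/(1 + a)
O(f, Q) = 5*Q/8 (O(f, Q) = Q/(1 + 3/5) = Q/(8/5) = 5*Q/8)
217*O(Y, 1/((-5 - 1*2) + 57)) = 217*(5/(8*((-5 - 1*2) + 57))) = 217*(5/(8*((-5 - 2) + 57))) = 217*(5/(8*(-7 + 57))) = 217*((5/8)/50) = 217*((5/8)*(1/50)) = 217*(1/80) = 217/80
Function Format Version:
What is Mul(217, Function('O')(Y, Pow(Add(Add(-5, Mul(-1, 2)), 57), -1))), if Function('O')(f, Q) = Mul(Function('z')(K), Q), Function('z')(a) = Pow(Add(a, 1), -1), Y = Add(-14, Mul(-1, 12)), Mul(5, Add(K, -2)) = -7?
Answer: Rational(217, 80) ≈ 2.7125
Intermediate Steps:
K = Rational(3, 5) (K = Add(2, Mul(Rational(1, 5), -7)) = Add(2, Rational(-7, 5)) = Rational(3, 5) ≈ 0.60000)
Y = -26 (Y = Add(-14, -12) = -26)
Function('z')(a) = Pow(Add(1, a), -1)
Function('O')(f, Q) = Mul(Rational(5, 8), Q) (Function('O')(f, Q) = Mul(Pow(Add(1, Rational(3, 5)), -1), Q) = Mul(Pow(Rational(8, 5), -1), Q) = Mul(Rational(5, 8), Q))
Mul(217, Function('O')(Y, Pow(Add(Add(-5, Mul(-1, 2)), 57), -1))) = Mul(217, Mul(Rational(5, 8), Pow(Add(Add(-5, Mul(-1, 2)), 57), -1))) = Mul(217, Mul(Rational(5, 8), Pow(Add(Add(-5, -2), 57), -1))) = Mul(217, Mul(Rational(5, 8), Pow(Add(-7, 57), -1))) = Mul(217, Mul(Rational(5, 8), Pow(50, -1))) = Mul(217, Mul(Rational(5, 8), Rational(1, 50))) = Mul(217, Rational(1, 80)) = Rational(217, 80)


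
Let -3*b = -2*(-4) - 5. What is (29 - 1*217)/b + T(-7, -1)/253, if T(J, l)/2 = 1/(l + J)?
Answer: 190255/1012 ≈ 188.00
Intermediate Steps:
T(J, l) = 2/(J + l) (T(J, l) = 2/(l + J) = 2/(J + l))
b = -1 (b = -(-2*(-4) - 5)/3 = -(8 - 5)/3 = -⅓*3 = -1)
(29 - 1*217)/b + T(-7, -1)/253 = (29 - 1*217)/(-1) + (2/(-7 - 1))/253 = (29 - 217)*(-1) + (2/(-8))*(1/253) = -188*(-1) + (2*(-⅛))*(1/253) = 188 - ¼*1/253 = 188 - 1/1012 = 190255/1012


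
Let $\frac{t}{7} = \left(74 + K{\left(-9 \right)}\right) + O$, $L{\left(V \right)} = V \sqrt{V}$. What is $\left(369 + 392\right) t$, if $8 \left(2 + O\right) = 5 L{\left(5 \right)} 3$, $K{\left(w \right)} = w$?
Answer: $335601 + \frac{399525 \sqrt{5}}{8} \approx 4.4727 \cdot 10^{5}$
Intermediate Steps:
$L{\left(V \right)} = V^{\frac{3}{2}}$
$O = -2 + \frac{75 \sqrt{5}}{8}$ ($O = -2 + \frac{5 \cdot 5^{\frac{3}{2}} \cdot 3}{8} = -2 + \frac{5 \cdot 5 \sqrt{5} \cdot 3}{8} = -2 + \frac{25 \sqrt{5} \cdot 3}{8} = -2 + \frac{75 \sqrt{5}}{8} \approx 18.963$)
$t = 441 + \frac{525 \sqrt{5}}{8}$ ($t = 7 \left(\left(74 - 9\right) - \left(2 - \frac{75 \sqrt{5}}{8}\right)\right) = 7 \left(65 - \left(2 - \frac{75 \sqrt{5}}{8}\right)\right) = 7 \left(63 + \frac{75 \sqrt{5}}{8}\right) = 441 + \frac{525 \sqrt{5}}{8} \approx 587.74$)
$\left(369 + 392\right) t = \left(369 + 392\right) \left(441 + \frac{525 \sqrt{5}}{8}\right) = 761 \left(441 + \frac{525 \sqrt{5}}{8}\right) = 335601 + \frac{399525 \sqrt{5}}{8}$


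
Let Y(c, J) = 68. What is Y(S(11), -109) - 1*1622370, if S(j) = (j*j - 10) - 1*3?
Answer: -1622302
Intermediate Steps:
S(j) = -13 + j**2 (S(j) = (j**2 - 10) - 3 = (-10 + j**2) - 3 = -13 + j**2)
Y(S(11), -109) - 1*1622370 = 68 - 1*1622370 = 68 - 1622370 = -1622302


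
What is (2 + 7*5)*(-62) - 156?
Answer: -2450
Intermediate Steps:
(2 + 7*5)*(-62) - 156 = (2 + 35)*(-62) - 156 = 37*(-62) - 156 = -2294 - 156 = -2450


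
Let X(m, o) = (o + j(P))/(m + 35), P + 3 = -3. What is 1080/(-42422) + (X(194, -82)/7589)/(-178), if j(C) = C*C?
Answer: -83522073007/3280735256299 ≈ -0.025458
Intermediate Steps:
P = -6 (P = -3 - 3 = -6)
j(C) = C**2
X(m, o) = (36 + o)/(35 + m) (X(m, o) = (o + (-6)**2)/(m + 35) = (o + 36)/(35 + m) = (36 + o)/(35 + m))
1080/(-42422) + (X(194, -82)/7589)/(-178) = 1080/(-42422) + (((36 - 82)/(35 + 194))/7589)/(-178) = 1080*(-1/42422) + ((-46/229)*(1/7589))*(-1/178) = -540/21211 + (((1/229)*(-46))*(1/7589))*(-1/178) = -540/21211 - 46/229*1/7589*(-1/178) = -540/21211 - 46/1737881*(-1/178) = -540/21211 + 23/154671409 = -83522073007/3280735256299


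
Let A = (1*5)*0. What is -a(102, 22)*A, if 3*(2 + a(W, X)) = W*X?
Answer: 0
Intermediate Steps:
a(W, X) = -2 + W*X/3 (a(W, X) = -2 + (W*X)/3 = -2 + W*X/3)
A = 0 (A = 5*0 = 0)
-a(102, 22)*A = -(-2 + (⅓)*102*22)*0 = -(-2 + 748)*0 = -746*0 = -1*0 = 0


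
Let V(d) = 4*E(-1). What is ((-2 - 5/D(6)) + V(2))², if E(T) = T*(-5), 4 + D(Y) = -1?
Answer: 361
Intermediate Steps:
D(Y) = -5 (D(Y) = -4 - 1 = -5)
E(T) = -5*T
V(d) = 20 (V(d) = 4*(-5*(-1)) = 4*5 = 20)
((-2 - 5/D(6)) + V(2))² = ((-2 - 5/(-5)) + 20)² = ((-2 - 5*(-1)/5) + 20)² = ((-2 - 5*(-⅕)) + 20)² = ((-2 + 1) + 20)² = (-1 + 20)² = 19² = 361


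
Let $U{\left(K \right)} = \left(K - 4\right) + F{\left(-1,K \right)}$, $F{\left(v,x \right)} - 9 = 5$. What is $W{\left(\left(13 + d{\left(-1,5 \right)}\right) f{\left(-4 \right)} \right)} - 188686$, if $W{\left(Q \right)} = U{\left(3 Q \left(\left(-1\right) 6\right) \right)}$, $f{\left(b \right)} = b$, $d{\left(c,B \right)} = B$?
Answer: $-187380$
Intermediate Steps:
$F{\left(v,x \right)} = 14$ ($F{\left(v,x \right)} = 9 + 5 = 14$)
$U{\left(K \right)} = 10 + K$ ($U{\left(K \right)} = \left(K - 4\right) + 14 = \left(-4 + K\right) + 14 = 10 + K$)
$W{\left(Q \right)} = 10 - 18 Q$ ($W{\left(Q \right)} = 10 + 3 Q \left(\left(-1\right) 6\right) = 10 + 3 Q \left(-6\right) = 10 - 18 Q$)
$W{\left(\left(13 + d{\left(-1,5 \right)}\right) f{\left(-4 \right)} \right)} - 188686 = \left(10 - 18 \left(13 + 5\right) \left(-4\right)\right) - 188686 = \left(10 - 18 \cdot 18 \left(-4\right)\right) - 188686 = \left(10 - -1296\right) - 188686 = \left(10 + 1296\right) - 188686 = 1306 - 188686 = -187380$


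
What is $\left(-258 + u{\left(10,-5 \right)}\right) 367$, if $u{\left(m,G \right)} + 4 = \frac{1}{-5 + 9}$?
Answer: $- \frac{384249}{4} \approx -96062.0$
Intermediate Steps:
$u{\left(m,G \right)} = - \frac{15}{4}$ ($u{\left(m,G \right)} = -4 + \frac{1}{-5 + 9} = -4 + \frac{1}{4} = - \frac{15}{4}$)
$\left(-258 + u{\left(10,-5 \right)}\right) 367 = \left(-258 - \frac{15}{4}\right) 367 = \left(- \frac{1047}{4}\right) 367 = - \frac{384249}{4}$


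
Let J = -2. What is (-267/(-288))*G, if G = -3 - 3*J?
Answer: 89/32 ≈ 2.7813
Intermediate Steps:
G = 3 (G = -3 - 3*(-2) = -3 + 6 = 3)
(-267/(-288))*G = -267/(-288)*3 = -267*(-1/288)*3 = (89/96)*3 = 89/32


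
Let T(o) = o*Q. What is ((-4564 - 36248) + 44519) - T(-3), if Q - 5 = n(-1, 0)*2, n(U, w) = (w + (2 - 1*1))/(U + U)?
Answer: 3719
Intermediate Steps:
n(U, w) = (1 + w)/(2*U) (n(U, w) = (w + (2 - 1))/((2*U)) = (w + 1)*(1/(2*U)) = (1 + w)*(1/(2*U)) = (1 + w)/(2*U))
Q = 4 (Q = 5 + ((½)*(1 + 0)/(-1))*2 = 5 + ((½)*(-1)*1)*2 = 5 - ½*2 = 5 - 1 = 4)
T(o) = 4*o (T(o) = o*4 = 4*o)
((-4564 - 36248) + 44519) - T(-3) = ((-4564 - 36248) + 44519) - 4*(-3) = (-40812 + 44519) - 1*(-12) = 3707 + 12 = 3719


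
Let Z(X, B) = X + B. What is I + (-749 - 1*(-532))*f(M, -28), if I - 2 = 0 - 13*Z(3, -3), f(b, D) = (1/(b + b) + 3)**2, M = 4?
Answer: -135497/64 ≈ -2117.1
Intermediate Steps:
Z(X, B) = B + X
f(b, D) = (3 + 1/(2*b))**2 (f(b, D) = (1/(2*b) + 3)**2 = (3 + 1/(2*b))**2)
I = 2 (I = 2 + (0 - 13*(-3 + 3)) = 2 + (0 - 13*0) = 2 + (0 + 0) = 2 + 0 = 2)
I + (-749 - 1*(-532))*f(M, -28) = 2 + (-749 - 1*(-532))*((1/4)*(1 + 6*4)**2/4**2) = 2 + (-749 + 532)*((1/4)*(1/16)*(1 + 24)**2) = 2 - 217*25**2/(4*16) = 2 - 217*625/(4*16) = 2 - 217*625/64 = 2 - 135625/64 = -135497/64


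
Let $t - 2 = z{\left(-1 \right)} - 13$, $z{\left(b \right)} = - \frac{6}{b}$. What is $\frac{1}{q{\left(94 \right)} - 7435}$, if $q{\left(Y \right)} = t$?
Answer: $- \frac{1}{7440} \approx -0.00013441$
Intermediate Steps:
$t = -5$ ($t = 2 - \left(13 + \frac{6}{-1}\right) = 2 - 7 = -5$)
$q{\left(Y \right)} = -5$
$\frac{1}{q{\left(94 \right)} - 7435} = \frac{1}{-5 - 7435} = \frac{1}{-7440} = - \frac{1}{7440}$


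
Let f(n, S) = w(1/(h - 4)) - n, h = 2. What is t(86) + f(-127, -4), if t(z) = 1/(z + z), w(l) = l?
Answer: 21759/172 ≈ 126.51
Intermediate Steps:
t(z) = 1/(2*z)
f(n, S) = -½ - n (f(n, S) = 1/(2 - 4) - n = 1/(-2) - n = -½ - n)
t(86) + f(-127, -4) = (½)/86 + (-½ - 1*(-127)) = (½)*(1/86) + (-½ + 127) = 1/172 + 253/2 = 21759/172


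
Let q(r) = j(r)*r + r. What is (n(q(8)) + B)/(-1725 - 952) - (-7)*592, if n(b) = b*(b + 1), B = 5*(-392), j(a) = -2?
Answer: 11095392/2677 ≈ 4144.7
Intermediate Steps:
B = -1960
q(r) = -r (q(r) = -2*r + r = -r)
n(b) = b*(1 + b)
(n(q(8)) + B)/(-1725 - 952) - (-7)*592 = ((-1*8)*(1 - 1*8) - 1960)/(-1725 - 952) - (-7)*592 = (-8*(1 - 8) - 1960)/(-2677) - 1*(-4144) = (-8*(-7) - 1960)*(-1/2677) + 4144 = (56 - 1960)*(-1/2677) + 4144 = -1904*(-1/2677) + 4144 = 1904/2677 + 4144 = 11095392/2677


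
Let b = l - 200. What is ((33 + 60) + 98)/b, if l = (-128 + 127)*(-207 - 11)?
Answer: 191/18 ≈ 10.611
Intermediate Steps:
l = 218 (l = -1*(-218) = 218)
b = 18 (b = 218 - 200 = 18)
((33 + 60) + 98)/b = ((33 + 60) + 98)/18 = (93 + 98)*(1/18) = 191*(1/18) = 191/18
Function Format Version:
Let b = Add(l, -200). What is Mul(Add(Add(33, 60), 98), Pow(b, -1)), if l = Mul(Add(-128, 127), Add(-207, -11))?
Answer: Rational(191, 18) ≈ 10.611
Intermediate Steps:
l = 218 (l = Mul(-1, -218) = 218)
b = 18 (b = Add(218, -200) = 18)
Mul(Add(Add(33, 60), 98), Pow(b, -1)) = Mul(Add(Add(33, 60), 98), Pow(18, -1)) = Mul(Add(93, 98), Rational(1, 18)) = Mul(191, Rational(1, 18)) = Rational(191, 18)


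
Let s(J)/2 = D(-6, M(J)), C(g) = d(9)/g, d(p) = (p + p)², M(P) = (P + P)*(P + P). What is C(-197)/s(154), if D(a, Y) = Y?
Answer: -81/9344104 ≈ -8.6686e-6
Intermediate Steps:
M(P) = 4*P² (M(P) = (2*P)*(2*P) = 4*P²)
d(p) = 4*p² (d(p) = (2*p)² = 4*p²)
C(g) = 324/g (C(g) = (4*9²)/g = (4*81)/g = 324/g)
s(J) = 8*J² (s(J) = 2*(4*J²) = 8*J²)
C(-197)/s(154) = (324/(-197))/((8*154²)) = (324*(-1/197))/((8*23716)) = -324/197/189728 = -324/197*1/189728 = -81/9344104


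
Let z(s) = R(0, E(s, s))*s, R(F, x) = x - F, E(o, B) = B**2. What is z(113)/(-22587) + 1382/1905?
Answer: -301944839/4780915 ≈ -63.156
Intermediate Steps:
z(s) = s**3 (z(s) = (s**2 - 1*0)*s = (s**2 + 0)*s = s**2*s = s**3)
z(113)/(-22587) + 1382/1905 = 113**3/(-22587) + 1382/1905 = 1442897*(-1/22587) + 1382*(1/1905) = -1442897/22587 + 1382/1905 = -301944839/4780915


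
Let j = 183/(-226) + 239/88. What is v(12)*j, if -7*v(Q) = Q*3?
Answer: -170595/17402 ≈ -9.8032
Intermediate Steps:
v(Q) = -3*Q/7 (v(Q) = -Q*3/7 = -3*Q/7)
j = 18955/9944 (j = 183*(-1/226) + 239*(1/88) = -183/226 + 239/88 = 18955/9944 ≈ 1.9062)
v(12)*j = -3/7*12*(18955/9944) = -36/7*18955/9944 = -170595/17402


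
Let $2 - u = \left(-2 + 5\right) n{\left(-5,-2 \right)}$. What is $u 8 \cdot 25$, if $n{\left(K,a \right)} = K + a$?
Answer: $4600$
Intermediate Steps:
$u = 23$ ($u = 2 - \left(-2 + 5\right) \left(-5 - 2\right) = 2 - 3 \left(-7\right) = 2 - -21 = 2 + 21 = 23$)
$u 8 \cdot 25 = 23 \cdot 8 \cdot 25 = 184 \cdot 25 = 4600$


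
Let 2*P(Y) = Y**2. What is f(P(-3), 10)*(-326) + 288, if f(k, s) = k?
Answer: -1179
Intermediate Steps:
P(Y) = Y**2/2
f(P(-3), 10)*(-326) + 288 = ((1/2)*(-3)**2)*(-326) + 288 = ((1/2)*9)*(-326) + 288 = (9/2)*(-326) + 288 = -1467 + 288 = -1179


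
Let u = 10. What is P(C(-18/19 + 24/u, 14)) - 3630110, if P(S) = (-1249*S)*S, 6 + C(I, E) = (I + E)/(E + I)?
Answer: -3661335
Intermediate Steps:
C(I, E) = -5 (C(I, E) = -6 + (I + E)/(E + I) = -6 + (E + I)/(E + I) = -6 + 1 = -5)
P(S) = -1249*S**2
P(C(-18/19 + 24/u, 14)) - 3630110 = -1249*(-5)**2 - 3630110 = -1249*25 - 3630110 = -31225 - 3630110 = -3661335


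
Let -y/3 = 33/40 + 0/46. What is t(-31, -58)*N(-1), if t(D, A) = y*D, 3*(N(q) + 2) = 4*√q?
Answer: -3069/20 + 1023*I/10 ≈ -153.45 + 102.3*I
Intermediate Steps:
N(q) = -2 + 4*√q/3 (N(q) = -2 + (4*√q)/3 = -2 + 4*√q/3)
y = -99/40 (y = -3*(33/40 + 0/46) = -3*(33*(1/40) + 0*(1/46)) = -3*(33/40 + 0) = -3*33/40 = -99/40 ≈ -2.4750)
t(D, A) = -99*D/40
t(-31, -58)*N(-1) = (-99/40*(-31))*(-2 + 4*√(-1)/3) = 3069*(-2 + 4*I/3)/40 = -3069/20 + 1023*I/10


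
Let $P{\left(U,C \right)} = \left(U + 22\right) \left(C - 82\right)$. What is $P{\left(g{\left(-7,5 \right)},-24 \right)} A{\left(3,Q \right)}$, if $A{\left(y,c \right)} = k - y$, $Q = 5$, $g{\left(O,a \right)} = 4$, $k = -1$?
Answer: $11024$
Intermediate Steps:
$A{\left(y,c \right)} = -1 - y$
$P{\left(U,C \right)} = \left(-82 + C\right) \left(22 + U\right)$ ($P{\left(U,C \right)} = \left(22 + U\right) \left(-82 + C\right) = \left(-82 + C\right) \left(22 + U\right)$)
$P{\left(g{\left(-7,5 \right)},-24 \right)} A{\left(3,Q \right)} = \left(-1804 - 328 + 22 \left(-24\right) - 96\right) \left(-1 - 3\right) = \left(-1804 - 328 - 528 - 96\right) \left(-1 - 3\right) = \left(-2756\right) \left(-4\right) = 11024$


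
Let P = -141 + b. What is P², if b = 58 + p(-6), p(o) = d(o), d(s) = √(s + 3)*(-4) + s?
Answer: 7873 + 712*I*√3 ≈ 7873.0 + 1233.2*I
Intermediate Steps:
d(s) = s - 4*√(3 + s) (d(s) = √(3 + s)*(-4) + s = -4*√(3 + s) + s = s - 4*√(3 + s))
p(o) = o - 4*√(3 + o)
b = 52 - 4*I*√3 (b = 58 + (-6 - 4*√(3 - 6)) = 58 + (-6 - 4*I*√3) = 52 - 4*I*√3 ≈ 52.0 - 6.9282*I)
P = -89 - 4*I*√3 (P = -141 + (52 - 4*I*√3) = -89 - 4*I*√3 ≈ -89.0 - 6.9282*I)
P² = (-89 - 4*I*√3)²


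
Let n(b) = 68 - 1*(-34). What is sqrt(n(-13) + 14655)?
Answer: sqrt(14757) ≈ 121.48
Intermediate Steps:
n(b) = 102 (n(b) = 68 + 34 = 102)
sqrt(n(-13) + 14655) = sqrt(102 + 14655) = sqrt(14757)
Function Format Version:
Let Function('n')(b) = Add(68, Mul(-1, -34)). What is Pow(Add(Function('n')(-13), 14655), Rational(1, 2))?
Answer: Pow(14757, Rational(1, 2)) ≈ 121.48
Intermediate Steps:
Function('n')(b) = 102 (Function('n')(b) = Add(68, 34) = 102)
Pow(Add(Function('n')(-13), 14655), Rational(1, 2)) = Pow(Add(102, 14655), Rational(1, 2)) = Pow(14757, Rational(1, 2))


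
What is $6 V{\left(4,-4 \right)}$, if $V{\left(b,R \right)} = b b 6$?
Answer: $576$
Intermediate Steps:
$V{\left(b,R \right)} = 6 b^{2}$ ($V{\left(b,R \right)} = b^{2} \cdot 6 = 6 b^{2}$)
$6 V{\left(4,-4 \right)} = 6 \cdot 6 \cdot 4^{2} = 6 \cdot 6 \cdot 16 = 6 \cdot 96 = 576$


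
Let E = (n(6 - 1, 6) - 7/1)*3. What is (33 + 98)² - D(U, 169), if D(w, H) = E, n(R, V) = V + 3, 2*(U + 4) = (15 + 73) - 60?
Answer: 17155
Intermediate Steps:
U = 10 (U = -4 + ((15 + 73) - 60)/2 = -4 + (88 - 60)/2 = -4 + (½)*28 = -4 + 14 = 10)
n(R, V) = 3 + V
E = 6 (E = ((3 + 6) - 7/1)*3 = (9 - 7*1)*3 = (9 - 7)*3 = 2*3 = 6)
D(w, H) = 6
(33 + 98)² - D(U, 169) = (33 + 98)² - 1*6 = 131² - 6 = 17161 - 6 = 17155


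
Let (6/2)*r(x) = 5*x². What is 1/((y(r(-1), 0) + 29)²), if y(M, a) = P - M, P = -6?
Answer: 9/4096 ≈ 0.0021973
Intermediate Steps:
r(x) = 5*x²/3 (r(x) = (5*x²)/3 = 5*x²/3)
y(M, a) = -6 - M
1/((y(r(-1), 0) + 29)²) = 1/(((-6 - 5*(-1)²/3) + 29)²) = 1/(((-6 - 5/3) + 29)²) = 1/((-23/3 + 29)²) = 1/((64/3)²) = 1/(4096/9) = 9/4096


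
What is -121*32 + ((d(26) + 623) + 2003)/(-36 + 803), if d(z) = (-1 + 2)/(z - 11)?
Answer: -44507969/11505 ≈ -3868.6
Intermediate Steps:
d(z) = 1/(-11 + z)
-121*32 + ((d(26) + 623) + 2003)/(-36 + 803) = -121*32 + ((1/(-11 + 26) + 623) + 2003)/(-36 + 803) = -3872 + ((1/15 + 623) + 2003)/767 = -3872 + ((1/15 + 623) + 2003)*(1/767) = -3872 + (9346/15 + 2003)*(1/767) = -3872 + (39391/15)*(1/767) = -3872 + 39391/11505 = -44507969/11505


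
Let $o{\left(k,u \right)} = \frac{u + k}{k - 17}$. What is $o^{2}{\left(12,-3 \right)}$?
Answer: $\frac{81}{25} \approx 3.24$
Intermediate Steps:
$o{\left(k,u \right)} = \frac{k + u}{-17 + k}$
$o^{2}{\left(12,-3 \right)} = \left(\frac{12 - 3}{-17 + 12}\right)^{2} = \left(\frac{1}{-5} \cdot 9\right)^{2} = \left(\left(- \frac{1}{5}\right) 9\right)^{2} = \left(- \frac{9}{5}\right)^{2} = \frac{81}{25}$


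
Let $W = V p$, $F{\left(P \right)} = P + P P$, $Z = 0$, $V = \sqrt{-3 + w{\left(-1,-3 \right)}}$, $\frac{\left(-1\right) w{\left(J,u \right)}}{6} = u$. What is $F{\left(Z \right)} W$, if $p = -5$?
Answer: $0$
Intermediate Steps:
$w{\left(J,u \right)} = - 6 u$
$V = \sqrt{15}$ ($V = \sqrt{-3 - -18} = \sqrt{-3 + 18} = \sqrt{15} \approx 3.873$)
$F{\left(P \right)} = P + P^{2}$
$W = - 5 \sqrt{15}$ ($W = \sqrt{15} \left(-5\right) = - 5 \sqrt{15} \approx -19.365$)
$F{\left(Z \right)} W = 0 \left(1 + 0\right) \left(- 5 \sqrt{15}\right) = 0 \cdot 1 \left(- 5 \sqrt{15}\right) = 0 \left(- 5 \sqrt{15}\right) = 0$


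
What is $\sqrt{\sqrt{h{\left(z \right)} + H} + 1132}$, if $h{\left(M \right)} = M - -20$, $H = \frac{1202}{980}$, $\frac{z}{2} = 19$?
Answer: $\frac{\sqrt{5546800 + 70 \sqrt{290210}}}{70} \approx 33.759$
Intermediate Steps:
$z = 38$ ($z = 2 \cdot 19 = 38$)
$H = \frac{601}{490}$ ($H = 1202 \cdot \frac{1}{980} = \frac{601}{490} \approx 1.2265$)
$h{\left(M \right)} = 20 + M$ ($h{\left(M \right)} = M + 20 = 20 + M$)
$\sqrt{\sqrt{h{\left(z \right)} + H} + 1132} = \sqrt{\sqrt{\left(20 + 38\right) + \frac{601}{490}} + 1132} = \sqrt{\sqrt{58 + \frac{601}{490}} + 1132} = \sqrt{\sqrt{\frac{29021}{490}} + 1132} = \sqrt{\frac{\sqrt{290210}}{70} + 1132} = \sqrt{1132 + \frac{\sqrt{290210}}{70}}$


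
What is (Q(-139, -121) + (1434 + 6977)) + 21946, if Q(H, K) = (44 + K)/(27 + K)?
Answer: 2853635/94 ≈ 30358.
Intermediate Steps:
Q(H, K) = (44 + K)/(27 + K)
(Q(-139, -121) + (1434 + 6977)) + 21946 = ((44 - 121)/(27 - 121) + (1434 + 6977)) + 21946 = (-77/(-94) + 8411) + 21946 = (-1/94*(-77) + 8411) + 21946 = (77/94 + 8411) + 21946 = 790711/94 + 21946 = 2853635/94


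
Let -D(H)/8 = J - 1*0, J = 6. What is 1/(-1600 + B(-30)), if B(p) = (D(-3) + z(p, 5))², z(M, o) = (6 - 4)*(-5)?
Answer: 1/1764 ≈ 0.00056689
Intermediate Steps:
z(M, o) = -10 (z(M, o) = 2*(-5) = -10)
D(H) = -48 (D(H) = -8*(6 - 1*0) = -8*(6 + 0) = -8*6 = -48)
B(p) = 3364 (B(p) = (-48 - 10)² = (-58)² = 3364)
1/(-1600 + B(-30)) = 1/(-1600 + 3364) = 1/1764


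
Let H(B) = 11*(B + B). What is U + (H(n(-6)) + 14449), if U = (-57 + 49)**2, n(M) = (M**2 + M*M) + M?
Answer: 15965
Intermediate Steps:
n(M) = M + 2*M**2 (n(M) = (M**2 + M**2) + M = 2*M**2 + M = M + 2*M**2)
U = 64 (U = (-8)**2 = 64)
H(B) = 22*B (H(B) = 11*(2*B) = 22*B)
U + (H(n(-6)) + 14449) = 64 + (22*(-6*(1 + 2*(-6))) + 14449) = 64 + (22*(-6*(1 - 12)) + 14449) = 64 + (22*(-6*(-11)) + 14449) = 64 + (22*66 + 14449) = 64 + (1452 + 14449) = 64 + 15901 = 15965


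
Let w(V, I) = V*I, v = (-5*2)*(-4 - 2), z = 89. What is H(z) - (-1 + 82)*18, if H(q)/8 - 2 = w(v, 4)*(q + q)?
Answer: 340318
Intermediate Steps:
v = 60 (v = -10*(-6) = 60)
w(V, I) = I*V
H(q) = 16 + 3840*q (H(q) = 16 + 8*((4*60)*(q + q)) = 16 + 8*(240*(2*q)) = 16 + 8*(480*q) = 16 + 3840*q)
H(z) - (-1 + 82)*18 = (16 + 3840*89) - (-1 + 82)*18 = (16 + 341760) - 81*18 = 341776 - 1*1458 = 341776 - 1458 = 340318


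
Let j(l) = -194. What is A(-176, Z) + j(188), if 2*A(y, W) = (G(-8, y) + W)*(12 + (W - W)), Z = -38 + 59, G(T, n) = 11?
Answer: -2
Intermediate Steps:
Z = 21
A(y, W) = 66 + 6*W (A(y, W) = ((11 + W)*(12 + (W - W)))/2 = ((11 + W)*(12 + 0))/2 = ((11 + W)*12)/2 = (132 + 12*W)/2 = 66 + 6*W)
A(-176, Z) + j(188) = (66 + 6*21) - 194 = (66 + 126) - 194 = 192 - 194 = -2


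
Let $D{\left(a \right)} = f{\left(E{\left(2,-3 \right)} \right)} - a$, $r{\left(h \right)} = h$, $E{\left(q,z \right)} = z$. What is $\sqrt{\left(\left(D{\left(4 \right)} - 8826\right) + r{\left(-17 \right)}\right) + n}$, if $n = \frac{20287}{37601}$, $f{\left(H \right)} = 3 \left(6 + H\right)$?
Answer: $\frac{i \sqrt{12494712694951}}{37601} \approx 94.008 i$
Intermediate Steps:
$f{\left(H \right)} = 18 + 3 H$
$D{\left(a \right)} = 9 - a$ ($D{\left(a \right)} = \left(18 + 3 \left(-3\right)\right) - a = \left(18 - 9\right) - a = 9 - a$)
$n = \frac{20287}{37601}$ ($n = 20287 \cdot \frac{1}{37601} = \frac{20287}{37601} \approx 0.53953$)
$\sqrt{\left(\left(D{\left(4 \right)} - 8826\right) + r{\left(-17 \right)}\right) + n} = \sqrt{\left(\left(\left(9 - 4\right) - 8826\right) - 17\right) + \frac{20287}{37601}} = \sqrt{\left(\left(5 - 8826\right) - 17\right) + \frac{20287}{37601}} = \sqrt{\left(-8821 - 17\right) + \frac{20287}{37601}} = \sqrt{-8838 + \frac{20287}{37601}} = \sqrt{- \frac{332297351}{37601}} = \frac{i \sqrt{12494712694951}}{37601}$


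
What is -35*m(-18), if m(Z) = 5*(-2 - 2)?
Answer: 700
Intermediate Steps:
m(Z) = -20 (m(Z) = 5*(-4) = -20)
-35*m(-18) = -35*(-20) = 700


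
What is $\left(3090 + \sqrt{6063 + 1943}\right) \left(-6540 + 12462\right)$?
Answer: $18298980 + 5922 \sqrt{8006} \approx 1.8829 \cdot 10^{7}$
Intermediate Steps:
$\left(3090 + \sqrt{6063 + 1943}\right) \left(-6540 + 12462\right) = \left(3090 + \sqrt{8006}\right) 5922 = 18298980 + 5922 \sqrt{8006}$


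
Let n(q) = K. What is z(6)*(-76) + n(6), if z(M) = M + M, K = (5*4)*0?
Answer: -912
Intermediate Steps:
K = 0 (K = 20*0 = 0)
n(q) = 0
z(M) = 2*M
z(6)*(-76) + n(6) = (2*6)*(-76) + 0 = 12*(-76) + 0 = -912 + 0 = -912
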